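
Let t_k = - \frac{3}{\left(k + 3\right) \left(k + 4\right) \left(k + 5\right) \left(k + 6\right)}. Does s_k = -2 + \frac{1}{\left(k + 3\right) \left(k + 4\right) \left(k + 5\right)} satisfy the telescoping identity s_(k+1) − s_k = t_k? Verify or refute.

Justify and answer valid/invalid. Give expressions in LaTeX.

s_(k+1) = -2 + 1/((k + 4)*(k + 5)*(k + 6))
s_(k+1) − s_k = -3/((k + 3)*(k + 4)*(k + 5)*(k + 6))
(s_(k+1) − s_k) − t_k = 0

valid; difference matches t_k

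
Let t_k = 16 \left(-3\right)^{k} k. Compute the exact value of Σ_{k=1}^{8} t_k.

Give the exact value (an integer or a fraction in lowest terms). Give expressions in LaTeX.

Σ = 649536

Step 1: r(k) = -3 - 3/k.
So A=-3 and B=1, with C=k.
Key eq: (-3)·f(k+1) = (1)·f(k) + (k).
From deg A=0, deg B=0, deg C=1: d=1.
Coefficient equations give f(k) = -(4*k - 3)/16.
R(k) = B(k−1)·f(k)/C(k) = -(4*k - 3)/(16*k); s_k = R·t_k = (-3)**k*(3 - 4*k).
s_(k+1) − s_k = 16*(-3)**k*k = t_k.
Evaluate s at k=9 and k=1: 649539 and 3; difference 649536.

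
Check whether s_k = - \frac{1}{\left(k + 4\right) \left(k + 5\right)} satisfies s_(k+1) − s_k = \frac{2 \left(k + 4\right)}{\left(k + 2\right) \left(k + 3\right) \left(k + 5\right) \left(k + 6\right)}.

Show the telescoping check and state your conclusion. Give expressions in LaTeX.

s_(k+1) = -1/((k + 5)*(k + 6))
s_(k+1) − s_k = 2/(k**3 + 15*k**2 + 74*k + 120)
(s_(k+1) − s_k) − t_k = 2*(-3*k - 10)/(k**5 + 20*k**4 + 155*k**3 + 580*k**2 + 1044*k + 720)

Invalid: residual \frac{2 \left(- 3 k - 10\right)}{k^{5} + 20 k^{4} + 155 k^{3} + 580 k^{2} + 1044 k + 720} ≠ 0.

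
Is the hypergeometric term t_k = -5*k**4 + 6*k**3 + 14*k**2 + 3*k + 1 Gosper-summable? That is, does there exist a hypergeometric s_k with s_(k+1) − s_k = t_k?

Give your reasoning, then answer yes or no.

Yes. s_k = k*(-k**4 + 4*k**3 - 4*k + 2).

Ratio r(k) = (5*k**4 + 14*k**3 - 2*k**2 - 29*k - 19)/(5*k**4 - 6*k**3 - 14*k**2 - 3*k - 1).
Gosper form: A/B · C(k+1)/C(k) with A=1, B=1, C=k**4 - 6*k**3/5 - 14*k**2/5 - 3*k/5 - 1/5.
f must satisfy (1)·f(k+1) − (1)·f(k) = k**4 - 6*k**3/5 - 14*k**2/5 - 3*k/5 - 1/5.
deg f ≤ 5 (via 0,0,4).
Match coefficients ⇒ f(k) = k*(k**4 - 4*k**3 + 4*k - 2)/5.
So s_k = (B(k−1)f/C)·t_k = (k*(k**4 - 4*k**3 + 4*k - 2)/(5*k**4 - 6*k**3 - 14*k**2 - 3*k - 1))·t_k = k*(-k**4 + 4*k**3 - 4*k + 2).
Check: Δs_k = -5*k**4 + 6*k**3 + 14*k**2 + 3*k + 1. ✓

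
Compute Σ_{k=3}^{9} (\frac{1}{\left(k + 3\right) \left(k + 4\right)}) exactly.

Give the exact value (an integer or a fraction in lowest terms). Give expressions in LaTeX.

t_(k+1)/t_k = (k + 3)/(k + 5).
Take A(k)=k + 3, B(k)=k + 5, C(k)=1.
Solve (k + 3)·f(k+1) − (k + 4)·f(k) = 1.
d = 1 from the (1,1,0) case.
Coefficient equations give f(k) = k/3.
So s_k = (B(k−1)f/C)·t_k = (k*(k + 4)/3)·t_k = k/(3*(k + 3)).
Check: Δs_k = 1/(k**2 + 7*k + 12). ✓
Evaluate s at k=10 and k=3: 10/39 and 1/6; difference 7/78.

Σ = 7/78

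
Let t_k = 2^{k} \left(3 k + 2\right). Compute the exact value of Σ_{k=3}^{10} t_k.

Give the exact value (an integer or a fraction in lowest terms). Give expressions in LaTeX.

Σ = 59352

Ratio r(k) = 2*(3*k + 5)/(3*k + 2).
So A=2 and B=1, with C=k + 2/3.
Key eq: (2)·f(k+1) = (1)·f(k) + (k + 2/3).
Bound: deg f ≤ 1.
Match coefficients ⇒ f(k) = (3*k - 4)/3.
Certificate R = B(k−1)f/C = (3*k - 4)/(3*k + 2) gives s_k = 2**k*(3*k - 4).
Verify: 2**k*(3*k + 2) matches t_k.
Telescoping: Σ = s_(11) − s_(3) = 59392 − (40) = 59352.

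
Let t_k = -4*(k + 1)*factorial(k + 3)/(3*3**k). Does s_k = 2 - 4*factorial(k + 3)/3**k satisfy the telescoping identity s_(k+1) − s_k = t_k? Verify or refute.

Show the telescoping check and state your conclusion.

s_(k+1) = -4*3**(-k - 1)*factorial(k + 4) + 2
s_(k+1) − s_k = -4*(k + 1)*factorial(k + 3)/(3*3**k)
(s_(k+1) − s_k) − t_k = 0

valid; difference matches t_k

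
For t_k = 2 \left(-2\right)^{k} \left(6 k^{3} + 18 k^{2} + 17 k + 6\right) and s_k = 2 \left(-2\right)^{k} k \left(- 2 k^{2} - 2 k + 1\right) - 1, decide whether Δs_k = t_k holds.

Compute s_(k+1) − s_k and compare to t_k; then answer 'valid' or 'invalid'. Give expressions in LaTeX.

valid; difference matches t_k

s_(k+1) = (-2)**(k + 2)*(k + 1)*(2*k + 2*(k + 1)**2 + 1) - 1
s_(k+1) − s_k = 2*(-2)**k*(6*k**3 + 18*k**2 + 17*k + 6)
(s_(k+1) − s_k) − t_k = 0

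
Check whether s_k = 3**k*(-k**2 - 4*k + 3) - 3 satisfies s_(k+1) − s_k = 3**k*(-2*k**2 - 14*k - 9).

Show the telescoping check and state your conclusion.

Valid — Δs_k = t_k.

s_(k+1) = 3*3**k*(-4*k - (k + 1)**2 - 1) - 3
s_(k+1) − s_k = 3**k*(-2*k**2 - 14*k - 9)
(s_(k+1) − s_k) − t_k = 0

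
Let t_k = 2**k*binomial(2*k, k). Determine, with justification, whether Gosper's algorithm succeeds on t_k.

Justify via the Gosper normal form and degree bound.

The ratio is 4*(2*k + 1)/(k + 1).
Take A(k)=8*k + 4, B(k)=k + 1, C(k)=1.
Key eq: (8*k + 4)·f(k+1) = (k)·f(k) + (1).
Degrees (1,1,0) ⇒ d ≤ -1.
deg f ≤ -1 is impossible — no certificate.

No — key equation has no polynomial f.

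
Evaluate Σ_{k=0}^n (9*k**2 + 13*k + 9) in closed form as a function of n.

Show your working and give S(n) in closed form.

S(n) = 3*n**3 + 11*n**2 + 17*n + 9

t_(k+1)/t_k = (9*k**2 + 31*k + 31)/(9*k**2 + 13*k + 9).
Take A(k)=1, B(k)=1, C(k)=k**2 + 13*k/9 + 1.
Solve (1)·f(k+1) − (1)·f(k) = k**2 + 13*k/9 + 1.
Degrees (0,0,2) ⇒ d ≤ 3.
A polynomial solution: f(k) = k*(3*k**2 + 2*k + 4)/9.
So s_k = (B(k−1)f/C)·t_k = (k*(3*k**2 + 2*k + 4)/(9*k**2 + 13*k + 9))·t_k = k*(3*k**2 + 2*k + 4).
Verify: 9*k**2 + 13*k + 9 matches t_k.
Σ_(k=0)^n t_k = s_(n+1) − s_(0) = (3*n**3 + 11*n**2 + 17*n + 9) − (0), i.e. 3*n**3 + 11*n**2 + 17*n + 9.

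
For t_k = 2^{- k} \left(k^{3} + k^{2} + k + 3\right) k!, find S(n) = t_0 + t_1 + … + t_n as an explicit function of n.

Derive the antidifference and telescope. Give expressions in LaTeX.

S(n) = 2^{- n} \left(2^{n + 2} + n^{3} n! + 3 n^{2} n! + n n! - n!\right)

t_(k+1)/t_k = (k + 1)*(k + (k + 1)**3 + (k + 1)**2 + 4)/(2*(k**3 + k**2 + k + 3)).
So A=k/2 + 1/2 and B=1, with C=k**3 + k**2 + k + 3.
f must satisfy (k/2 + 1/2)·f(k+1) − (1)·f(k) = k**3 + k**2 + k + 3.
deg f ≤ 2 (via 1,0,3).
A polynomial solution: f(k) = 2*(k**2 - 2).
Get s_k = R·t_k = 2**(1 - k)*(k**2 - 2)*factorial(k) with R(k) = B(k−1)f(k)/C(k) = 2*(k**2 - 2)/(k**3 + k**2 + k + 3).
s_(k+1) − s_k = (k**3 + k**2 + k + 3)*factorial(k)/2**k = t_k.
Telescope: S(n) = s_(n+1) − s_(0) = (n**2 + 2*n - 1)*factorial(n + 1)/2**n − (-4) = (2**(n + 2) + n**3*factorial(n) + 3*n**2*factorial(n) + n*factorial(n) - factorial(n))/2**n.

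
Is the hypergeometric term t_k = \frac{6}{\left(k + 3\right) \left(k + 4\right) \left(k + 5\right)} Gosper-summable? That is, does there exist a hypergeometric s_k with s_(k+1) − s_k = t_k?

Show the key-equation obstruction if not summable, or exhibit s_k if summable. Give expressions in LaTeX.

r(k) = (k + 3)/(k + 6) after simplifying.
Take A(k)=k + 3, B(k)=k + 6, C(k)=1.
Solve (k + 3)·f(k+1) − (k + 5)·f(k) = 1.
From deg A=1, deg B=1, deg C=0: d=2.
Solve for f: f(k) = k*(k + 7)/24 (degree 2 ≤ 2).
Certificate R = B(k−1)f/C = k*(k + 5)*(k + 7)/24 gives s_k = k*(k + 7)/(4*(k + 3)*(k + 4)).
Verify: 6/(k**3 + 12*k**2 + 47*k + 60) matches t_k.

Yes. s_k = \frac{k \left(k + 7\right)}{4 \left(k + 3\right) \left(k + 4\right)}.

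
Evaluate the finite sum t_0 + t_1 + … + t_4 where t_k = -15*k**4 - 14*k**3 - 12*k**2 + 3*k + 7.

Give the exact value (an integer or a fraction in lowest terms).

Σ = -7005

The ratio is (15*k**4 + 74*k**3 + 144*k**2 + 123*k + 31)/(15*k**4 + 14*k**3 + 12*k**2 - 3*k - 7).
So A=1 and B=1, with C=k**4 + 14*k**3/15 + 4*k**2/5 - k/5 - 7/15.
f must satisfy (1)·f(k+1) − (1)·f(k) = k**4 + 14*k**3/15 + 4*k**2/5 - k/5 - 7/15.
d = 5 from the (0,0,4) case.
Solving with deg f ≤ 5: f(k) = k*(3*k**4 - 4*k**3 + 2*k**2 - 4*k - 4)/15.
Then R = B(k−1)f/C = k*(3*k**4 - 4*k**3 + 2*k**2 - 4*k - 4)/(15*k**4 + 14*k**3 + 12*k**2 - 3*k - 7), so s_k = R(k)·t_k = k*(-3*k**4 + 4*k**3 - 2*k**2 + 4*k + 4).
Check: Δs_k = -15*k**4 - 14*k**3 - 12*k**2 + 3*k + 7. ✓
Sum = s_(5) − s_(0); s_(5) = -7005, s_(0) = 0 ⇒ -7005.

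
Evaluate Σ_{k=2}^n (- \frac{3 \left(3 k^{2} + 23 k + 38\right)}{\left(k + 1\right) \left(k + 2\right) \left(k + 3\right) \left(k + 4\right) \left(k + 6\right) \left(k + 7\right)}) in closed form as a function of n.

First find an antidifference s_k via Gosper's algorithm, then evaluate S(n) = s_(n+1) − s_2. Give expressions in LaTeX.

S(n) = \frac{- n^{3} - 13 n^{2} - 50 n + 64}{40 \left(n^{3} + 13 n^{2} + 50 n + 56\right)}

r(k) = (k + 1)*(k + 6)*(23*k + 3*(k + 1)**2 + 61)/((k + 5)*(k + 8)*(3*k**2 + 23*k + 38)) after simplifying.
A = k + 1, B = k + 8, C = k**3 + 38*k**2/3 + 51*k + 190/3.
f must satisfy (k + 1)·f(k+1) − (k + 7)·f(k) = k**3 + 38*k**2/3 + 51*k + 190/3.
Degrees (1,1,3) ⇒ d ≤ 6.
Match coefficients ⇒ f(k) = k*(k + 2)*(k + 4)*(k + 5)*(k**2 + 10*k + 27)/54.
Then R = B(k−1)f/C = k*(k + 2)*(k + 4)*(k + 7)*(k**2 + 10*k + 27)/(18*(3*k**2 + 23*k + 38)), so s_k = R(k)·t_k = k*(-k**2 - 10*k - 27)/(6*(k**3 + 10*k**2 + 27*k + 18)).
Δs = 3*(-3*k**2 - 23*k - 38)/(k**6 + 23*k**5 + 207*k**4 + 925*k**3 + 2144*k**2 + 2412*k + 1008), as required.
Evaluate: s_(n+1) = (-n**3 - 13*n**2 - 50*n - 38)/(6*(n**3 + 13*n**2 + 50*n + 56)); subtract s_(2) = -17/120 ⇒ S(n) = (-n**3 - 13*n**2 - 50*n + 64)/(40*(n**3 + 13*n**2 + 50*n + 56)).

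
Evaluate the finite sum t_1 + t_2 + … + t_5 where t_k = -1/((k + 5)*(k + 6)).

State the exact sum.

r(k) = (k + 5)/(k + 7) after simplifying.
Gosper form: A/B · C(k+1)/C(k) with A=k + 5, B=k + 7, C=1.
Need (k + 5)·f(k+1) − (k + 6)·f(k) = 1.
Degrees (1,1,0) ⇒ d ≤ 1.
A polynomial solution: f(k) = k/5.
Get s_k = R·t_k = -k/(5*k + 25) with R(k) = B(k−1)f(k)/C(k) = k*(k + 6)/5.
Δs = -1/(k**2 + 11*k + 30), as required.
Sum = s_(6) − s_(1); s_(6) = -6/55, s_(1) = -1/30 ⇒ -5/66.

Σ = -5/66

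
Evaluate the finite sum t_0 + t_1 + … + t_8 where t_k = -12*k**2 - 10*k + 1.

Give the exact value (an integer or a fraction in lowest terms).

r(k) = (12*k**2 + 34*k + 21)/(12*k**2 + 10*k - 1) after simplifying.
Factor: A=1; B=1; C=k**2 + 5*k/6 - 1/12.
Key eq: (1)·f(k+1) = (1)·f(k) + (k**2 + 5*k/6 - 1/12).
deg f ≤ 3 (via 0,0,2).
Solving with deg f ≤ 3: f(k) = k*(4*k**2 - k - 4)/12.
R(k) = B(k−1)·f(k)/C(k) = k*(4*k**2 - k - 4)/(12*k**2 + 10*k - 1); s_k = R·t_k = k*(-4*k**2 + k + 4).
Δs = -12*k**2 - 10*k + 1, as required.
Telescoping: Σ = s_(9) − s_(0) = -2799 − (0) = -2799.

Σ = -2799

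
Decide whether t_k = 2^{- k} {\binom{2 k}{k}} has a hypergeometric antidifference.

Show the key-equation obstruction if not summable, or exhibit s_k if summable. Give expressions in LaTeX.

t_(k+1)/t_k = (2*k + 1)/(k + 1).
So A=2*k + 1 and B=k + 1, with C=1.
Set up (2*k + 1)·f(k+1) − (k)·f(k) − (1) = 0.
deg f ≤ -1 (via 1,1,0).
deg f ≤ -1 is impossible — no certificate.

No — negative degree bound, so no certificate f.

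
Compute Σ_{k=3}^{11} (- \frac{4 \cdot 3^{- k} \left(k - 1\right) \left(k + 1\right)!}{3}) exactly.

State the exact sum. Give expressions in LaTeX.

t_(k+1)/t_k = k*(k + 2)/(3*(k - 1)).
Take A(k)=k/3 + 2/3, B(k)=1, C(k)=k - 1.
f must satisfy (k/3 + 2/3)·f(k+1) − (1)·f(k) = k - 1.
d = 0 from the (1,0,1) case.
Solving with deg f ≤ 0: f(k) = 3.
So s_k = (B(k−1)f/C)·t_k = (3/(k - 1))·t_k = -4*factorial(k + 1)/3**k.
s_(k+1) − s_k = -4*(k - 1)*factorial(k + 1)/(3*3**k) = t_k.
Evaluate s at k=12 and k=3: -102502400/2187 and -32/9; difference -102494624/2187.

Σ = -102494624/2187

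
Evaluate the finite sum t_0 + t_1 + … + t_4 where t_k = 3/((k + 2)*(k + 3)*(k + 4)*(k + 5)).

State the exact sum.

Σ = 5/126

The ratio is (k + 2)/(k + 6).
A = k + 2, B = k + 6, C = 1.
Set up (k + 2)·f(k+1) − (k + 5)·f(k) − (1) = 0.
deg f ≤ 3 (via 1,1,0).
Match coefficients ⇒ f(k) = k*(k**2 + 9*k + 26)/72.
Certificate R = B(k−1)f/C = k*(k + 5)*(k**2 + 9*k + 26)/72 gives s_k = k*(k**2 + 9*k + 26)/(24*(k + 2)*(k + 3)*(k + 4)).
Check: Δs_k = 3/(k**4 + 14*k**3 + 71*k**2 + 154*k + 120). ✓
Evaluate s at k=5 and k=0: 5/126 and 0; difference 5/126.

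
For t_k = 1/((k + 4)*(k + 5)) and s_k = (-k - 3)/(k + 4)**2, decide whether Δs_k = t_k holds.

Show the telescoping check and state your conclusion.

s_(k+1) = (-k - 4)/(k + 5)**2
s_(k+1) − s_k = ((k + 3)*(k + 5)**2 - (k + 4)**3)/((k + 4)**2*(k + 5)**2)
(s_(k+1) − s_k) − t_k = (-2*k - 9)/(k**4 + 18*k**3 + 121*k**2 + 360*k + 400)

Invalid: residual (-2*k - 9)/(k**4 + 18*k**3 + 121*k**2 + 360*k + 400) ≠ 0.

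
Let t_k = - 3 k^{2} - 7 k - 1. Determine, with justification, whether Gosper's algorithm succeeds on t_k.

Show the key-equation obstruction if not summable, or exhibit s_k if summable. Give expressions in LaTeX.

The ratio is (3*k**2 + 13*k + 11)/(3*k**2 + 7*k + 1).
Take A(k)=1, B(k)=1, C(k)=k**2 + 7*k/3 + 1/3.
f must satisfy (1)·f(k+1) − (1)·f(k) = k**2 + 7*k/3 + 1/3.
Degrees (0,0,2) ⇒ d ≤ 3.
Solving with deg f ≤ 3: f(k) = k*(k**2 + 2*k - 2)/3.
So s_k = (B(k−1)f/C)·t_k = (k*(k**2 + 2*k - 2)/(3*k**2 + 7*k + 1))·t_k = k*(-k**2 - 2*k + 2).
s_(k+1) − s_k = -3*k**2 - 7*k - 1 = t_k.

Yes. s_k = k \left(- k^{2} - 2 k + 2\right).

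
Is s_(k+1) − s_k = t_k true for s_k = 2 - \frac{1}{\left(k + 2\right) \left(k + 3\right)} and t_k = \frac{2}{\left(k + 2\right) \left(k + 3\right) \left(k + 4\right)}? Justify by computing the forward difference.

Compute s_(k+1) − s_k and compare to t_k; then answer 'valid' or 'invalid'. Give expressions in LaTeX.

s_(k+1) = 2 - 1/((k + 3)*(k + 4))
s_(k+1) − s_k = 2/(k**3 + 9*k**2 + 26*k + 24)
(s_(k+1) − s_k) − t_k = 0

Valid — Δs_k = t_k.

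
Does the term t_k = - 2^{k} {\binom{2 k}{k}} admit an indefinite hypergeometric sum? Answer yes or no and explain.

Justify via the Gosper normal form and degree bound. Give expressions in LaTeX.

Ratio r(k) = 4*(2*k + 1)/(k + 1).
So A=8*k + 4 and B=k + 1, with C=1.
Solve (8*k + 4)·f(k+1) − (k)·f(k) = 1.
Degrees (1,1,0) ⇒ d ≤ -1.
Negative degree bound (-1): no f exists, t_k not Gosper-summable.

No — t_k has no hypergeometric antidifference.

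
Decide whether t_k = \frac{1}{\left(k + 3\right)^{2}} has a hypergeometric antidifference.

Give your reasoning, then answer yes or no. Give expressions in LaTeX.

Step 1: r(k) = (k + 3)**2/(k + 4)**2.
Gosper form: A/B · C(k+1)/C(k) with A=k**2 + 6*k + 9, B=k**2 + 8*k + 16, C=1.
Solve (k**2 + 6*k + 9)·f(k+1) − (k**2 + 6*k + 9)·f(k) = 1.
d = 0 from the (2,2,0) case.
Generic f = c0 gives residual -1; -1 = 0 cannot hold, so t_k is not Gosper-summable.

No — t_k has no hypergeometric antidifference.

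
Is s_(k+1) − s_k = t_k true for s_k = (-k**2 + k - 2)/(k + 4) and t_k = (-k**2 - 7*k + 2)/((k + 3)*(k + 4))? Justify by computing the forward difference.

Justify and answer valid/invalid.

Invalid: residual 4*(2*k - 1)/(k**3 + 12*k**2 + 47*k + 60) ≠ 0.

s_(k+1) = (k - (k + 1)**2 - 1)/(k + 5)
s_(k+1) − s_k = (-k**2 - 9*k + 2)/(k**2 + 9*k + 20)
(s_(k+1) − s_k) − t_k = 4*(2*k - 1)/(k**3 + 12*k**2 + 47*k + 60)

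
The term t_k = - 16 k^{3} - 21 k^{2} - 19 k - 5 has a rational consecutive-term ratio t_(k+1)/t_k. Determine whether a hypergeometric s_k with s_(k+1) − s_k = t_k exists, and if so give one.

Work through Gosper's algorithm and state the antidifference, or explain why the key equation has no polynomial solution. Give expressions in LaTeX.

s_k = k \left(- 4 k^{3} + k^{2} - 3 k + 1\right)

t_(k+1)/t_k = (16*k**3 + 69*k**2 + 109*k + 61)/(16*k**3 + 21*k**2 + 19*k + 5).
A = 1, B = 1, C = k**3 + 21*k**2/16 + 19*k/16 + 5/16.
Need (1)·f(k+1) − (1)·f(k) = k**3 + 21*k**2/16 + 19*k/16 + 5/16.
deg f ≤ 4 (via 0,0,3).
Coefficient equations give f(k) = k*(4*k**3 - k**2 + 3*k - 1)/16.
Certificate R = B(k−1)f/C = k*(4*k**3 - k**2 + 3*k - 1)/(16*k**3 + 21*k**2 + 19*k + 5) gives s_k = k*(-4*k**3 + k**2 - 3*k + 1).
s_(k+1) − s_k = -16*k**3 - 21*k**2 - 19*k - 5 = t_k.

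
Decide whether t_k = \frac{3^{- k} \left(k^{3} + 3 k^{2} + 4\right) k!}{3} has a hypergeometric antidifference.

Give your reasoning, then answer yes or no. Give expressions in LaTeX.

Yes. s_k = 3^{- k} k \left(k + 3\right) k!.

t_(k+1)/t_k = (k + 1)*((k + 1)**3 + 3*(k + 1)**2 + 4)/(3*(k**3 + 3*k**2 + 4)).
Take A(k)=k/3 + 1/3, B(k)=1, C(k)=k**3 + 3*k**2 + 4.
Set up (k/3 + 1/3)·f(k+1) − (1)·f(k) − (k**3 + 3*k**2 + 4) = 0.
d = 2 from the (1,0,3) case.
Solve for f: f(k) = 3*k*(k + 3) (degree 2 ≤ 2).
Certificate R = B(k−1)f/C = 3*k*(k + 3)/(k**3 + 3*k**2 + 4) gives s_k = k*(k + 3)*factorial(k)/3**k.
Δs = (k**3 + 3*k**2 + 4)*factorial(k)/(3*3**k), as required.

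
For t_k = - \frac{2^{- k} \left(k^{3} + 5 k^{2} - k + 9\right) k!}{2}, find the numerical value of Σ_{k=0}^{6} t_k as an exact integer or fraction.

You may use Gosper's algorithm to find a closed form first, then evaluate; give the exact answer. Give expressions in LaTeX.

Σ = -23027/8

Compute t_(k+1)/t_k: get (k + 1)*(-k + (k + 1)**3 + 5*(k + 1)**2 + 8)/(2*(k**3 + 5*k**2 - k + 9)).
So A=k/2 + 1/2 and B=1, with C=k**3 + 5*k**2 - k + 9.
Key eq: (k/2 + 1/2)·f(k+1) = (1)·f(k) + (k**3 + 5*k**2 - k + 9).
Degrees (1,0,3) ⇒ d ≤ 2.
Solve for f: f(k) = 2*(k**2 + 4*k - 4) (degree 2 ≤ 2).
Then R = B(k−1)f/C = 2*(k**2 + 4*k - 4)/(k**3 + 5*k**2 - k + 9), so s_k = R(k)·t_k = -(k**2 + 4*k - 4)*factorial(k)/2**k.
Verify: -(k**3 + 5*k**2 - k + 9)*factorial(k)/(2*2**k) matches t_k.
Evaluate s at k=7 and k=0: -22995/8 and 4; difference -23027/8.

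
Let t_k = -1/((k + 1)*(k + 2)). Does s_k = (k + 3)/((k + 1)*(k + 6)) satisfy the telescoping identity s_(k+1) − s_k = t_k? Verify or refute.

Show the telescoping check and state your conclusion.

Invalid: residual 6*(k + 4)/(k**4 + 16*k**3 + 83*k**2 + 152*k + 84) ≠ 0.

s_(k+1) = (k + 4)/((k + 2)*(k + 7))
s_(k+1) − s_k = (-k**2 - 7*k - 18)/(k**4 + 16*k**3 + 83*k**2 + 152*k + 84)
(s_(k+1) − s_k) − t_k = 6*(k + 4)/(k**4 + 16*k**3 + 83*k**2 + 152*k + 84)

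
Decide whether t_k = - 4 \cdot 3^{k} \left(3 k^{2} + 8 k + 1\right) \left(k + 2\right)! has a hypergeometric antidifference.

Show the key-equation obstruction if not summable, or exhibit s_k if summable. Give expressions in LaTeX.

Compute t_(k+1)/t_k: get 3*(3*k**3 + 23*k**2 + 54*k + 36)/(3*k**2 + 8*k + 1).
Factor: A=3*k + 9; B=1; C=k**2 + 8*k/3 + 1/3.
Need (3*k + 9)·f(k+1) − (1)·f(k) = k**2 + 8*k/3 + 1/3.
Bound: deg f ≤ 1.
A polynomial solution: f(k) = (k - 1)/3.
R(k) = B(k−1)·f(k)/C(k) = (k - 1)/(3*k**2 + 8*k + 1); s_k = R·t_k = -4*3**k*(k - 1)*factorial(k + 2).
Verify: -4*3**k*(3*k**2 + 8*k + 1)*factorial(k + 2) matches t_k.

Yes. s_k = - 4 \cdot 3^{k} \left(k - 1\right) \left(k + 2\right)!.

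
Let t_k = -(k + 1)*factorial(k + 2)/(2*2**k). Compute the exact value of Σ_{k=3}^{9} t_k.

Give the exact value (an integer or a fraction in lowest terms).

Σ = -467760

Ratio r(k) = (k + 2)*(k + 3)/(2*(k + 1)).
Gosper form: A/B · C(k+1)/C(k) with A=k/2 + 3/2, B=1, C=k + 1.
Set up (k/2 + 3/2)·f(k+1) − (1)·f(k) − (k + 1) = 0.
deg f ≤ 0 (via 1,0,1).
A polynomial solution: f(k) = 2.
Certificate R = B(k−1)f/C = 2/(k + 1) gives s_k = -factorial(k + 2)/2**k.
Δs = -(k + 1)*factorial(k + 2)/(2*2**k), as required.
Evaluate s at k=10 and k=3: -467775 and -15; difference -467760.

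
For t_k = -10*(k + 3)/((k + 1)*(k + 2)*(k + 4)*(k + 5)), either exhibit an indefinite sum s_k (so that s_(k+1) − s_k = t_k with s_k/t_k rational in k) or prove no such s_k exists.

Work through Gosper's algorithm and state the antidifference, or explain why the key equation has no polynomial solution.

Step 1: r(k) = (k + 1)*(k + 4)**2/((k + 3)**2*(k + 6)).
A = k + 1, B = k + 6, C = k**2 + 6*k + 9.
Key eq: (k + 1)·f(k+1) = (k + 5)·f(k) + (k**2 + 6*k + 9).
From deg A=1, deg B=1, deg C=2: d=4.
A polynomial solution: f(k) = k*(k + 2)*(k + 3)*(k + 5)/8.
Certificate R = B(k−1)f/C = k*(k + 2)*(k + 5)**2/(8*(k + 3)) gives s_k = 5*k*(-k - 5)/(4*(k**2 + 5*k + 4)).
Δs = 10*(-k - 3)/(k**4 + 12*k**3 + 49*k**2 + 78*k + 40), as required.

s_k = 5*k*(-k - 5)/(4*(k**2 + 5*k + 4))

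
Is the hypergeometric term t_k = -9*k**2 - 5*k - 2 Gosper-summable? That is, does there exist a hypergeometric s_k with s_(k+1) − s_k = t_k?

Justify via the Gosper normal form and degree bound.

r(k) = (9*k**2 + 23*k + 16)/(9*k**2 + 5*k + 2) after simplifying.
A = 1, B = 1, C = k**2 + 5*k/9 + 2/9.
Set up (1)·f(k+1) − (1)·f(k) − (k**2 + 5*k/9 + 2/9) = 0.
Degrees (0,0,2) ⇒ d ≤ 3.
Solving with deg f ≤ 3: f(k) = k*(3*k**2 - 2*k + 1)/9.
So s_k = (B(k−1)f/C)·t_k = (k*(3*k**2 - 2*k + 1)/(9*k**2 + 5*k + 2))·t_k = k*(-3*k**2 + 2*k - 1).
s_(k+1) − s_k = -9*k**2 - 5*k - 2 = t_k.

Yes. s_k = k*(-3*k**2 + 2*k - 1).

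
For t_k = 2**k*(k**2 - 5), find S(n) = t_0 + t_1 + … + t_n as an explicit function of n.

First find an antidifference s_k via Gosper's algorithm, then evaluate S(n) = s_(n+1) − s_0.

S(n) = 2**(n + 1)*n**2 - 2**(n + 2)*n - 2**(n + 2) - 1

Step 1: r(k) = 2*((k + 1)**2 - 5)/(k**2 - 5).
Take A(k)=2, B(k)=1, C(k)=k**2 - 5.
Set up (2)·f(k+1) − (1)·f(k) − (k**2 - 5) = 0.
d = 2 from the (0,0,2) case.
Match coefficients ⇒ f(k) = k**2 - 4*k + 1.
Then R = B(k−1)f/C = (k**2 - 4*k + 1)/(k**2 - 5), so s_k = R(k)·t_k = 2**k*(k**2 - 4*k + 1).
Check: Δs_k = 2**k*(k**2 - 5). ✓
Evaluate: s_(n+1) = 2**(n + 1)*(n**2 - 2*n - 2); subtract s_(0) = 1 ⇒ S(n) = 2**(n + 1)*n**2 - 2**(n + 2)*n - 2**(n + 2) - 1.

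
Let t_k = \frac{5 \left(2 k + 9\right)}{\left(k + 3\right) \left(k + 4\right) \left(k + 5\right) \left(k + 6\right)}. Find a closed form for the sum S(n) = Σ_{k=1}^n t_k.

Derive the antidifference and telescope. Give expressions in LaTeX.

S(n) = \frac{5 n \left(n + 10\right)}{24 \left(n^{2} + 10 n + 24\right)}

Step 1: r(k) = (k + 3)*(2*k + 11)/((k + 7)*(2*k + 9)).
Factor: A=k + 3; B=k + 7; C=k + 9/2.
Solve (k + 3)·f(k+1) − (k + 6)·f(k) = k + 9/2.
deg f ≤ 3 (via 1,1,1).
Coefficient equations give f(k) = k*(k + 4)*(k + 8)/30.
Certificate R = B(k−1)f/C = k*(k + 4)*(k + 6)*(k + 8)/(15*(2*k + 9)) gives s_k = k*(k + 8)/(3*(k**2 + 8*k + 15)).
Δs = 5*(2*k + 9)/(k**4 + 18*k**3 + 119*k**2 + 342*k + 360), as required.
s_(n+1) = (n**2 + 10*n + 9)/(3*(n**2 + 10*n + 24)) and s_(1) = 1/8, so S(n) = 5*n*(n + 10)/(24*(n**2 + 10*n + 24)).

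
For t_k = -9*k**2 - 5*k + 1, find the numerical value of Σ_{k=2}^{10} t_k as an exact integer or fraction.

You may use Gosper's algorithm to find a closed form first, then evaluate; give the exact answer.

Σ = -3717

The ratio is (9*k**2 + 23*k + 13)/(9*k**2 + 5*k - 1).
Take A(k)=1, B(k)=1, C(k)=k**2 + 5*k/9 - 1/9.
Key eq: (1)·f(k+1) = (1)·f(k) + (k**2 + 5*k/9 - 1/9).
From deg A=0, deg B=0, deg C=2: d=3.
A polynomial solution: f(k) = k*(3*k**2 - 2*k - 2)/9.
R(k) = B(k−1)·f(k)/C(k) = k*(3*k**2 - 2*k - 2)/(9*k**2 + 5*k - 1); s_k = R·t_k = k*(-3*k**2 + 2*k + 2).
Verify: -9*k**2 - 5*k + 1 matches t_k.
Σ_(k=2)^(10) t_k = s_(11) − s_(2) = -3729 − (-12) = -3717.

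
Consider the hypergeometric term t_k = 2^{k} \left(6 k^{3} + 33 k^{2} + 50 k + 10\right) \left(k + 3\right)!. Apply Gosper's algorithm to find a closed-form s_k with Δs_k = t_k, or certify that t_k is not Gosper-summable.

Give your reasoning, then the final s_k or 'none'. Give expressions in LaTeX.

s_k = 2^{k} \left(3 k^{2} - 2\right) \left(k + 3\right)!

Ratio r(k) = 2*(6*k**4 + 75*k**3 + 338*k**2 + 635*k + 396)/(6*k**3 + 33*k**2 + 50*k + 10).
Normal form (A,B,C) = (2*k + 8, 1, k**3 + 11*k**2/2 + 25*k/3 + 5/3).
Need (2*k + 8)·f(k+1) − (1)·f(k) = k**3 + 11*k**2/2 + 25*k/3 + 5/3.
Degrees (1,0,3) ⇒ d ≤ 2.
Match coefficients ⇒ f(k) = (3*k**2 - 2)/6.
So s_k = (B(k−1)f/C)·t_k = ((3*k**2 - 2)/(6*k**3 + 33*k**2 + 50*k + 10))·t_k = 2**k*(3*k**2 - 2)*factorial(k + 3).
Verify: 2**k*(6*k**3 + 33*k**2 + 50*k + 10)*factorial(k + 3) matches t_k.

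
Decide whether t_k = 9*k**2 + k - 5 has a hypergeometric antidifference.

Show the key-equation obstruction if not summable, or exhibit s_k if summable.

Yes. s_k = k*(3*k**2 - 4*k - 4).

Step 1: r(k) = (k + 9*(k + 1)**2 - 4)/(9*k**2 + k - 5).
A = 1, B = 1, C = k**2 + k/9 - 5/9.
Need (1)·f(k+1) − (1)·f(k) = k**2 + k/9 - 5/9.
deg f ≤ 3 (via 0,0,2).
Solve for f: f(k) = k*(k - 2)*(3*k + 2)/9 (degree 3 ≤ 3).
Certificate R = B(k−1)f/C = k*(k - 2)*(3*k + 2)/(9*k**2 + k - 5) gives s_k = k*(3*k**2 - 4*k - 4).
Verify: 9*k**2 + k - 5 matches t_k.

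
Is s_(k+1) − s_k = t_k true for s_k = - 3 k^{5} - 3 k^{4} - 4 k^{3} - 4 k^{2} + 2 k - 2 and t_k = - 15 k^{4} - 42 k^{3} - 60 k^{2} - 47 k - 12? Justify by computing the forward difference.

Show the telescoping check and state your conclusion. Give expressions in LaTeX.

valid (s_(k+1) − s_k reduces to t_k)

s_(k+1) = -3*k**5 - 18*k**4 - 46*k**3 - 64*k**2 - 45*k - 14
s_(k+1) − s_k = -15*k**4 - 42*k**3 - 60*k**2 - 47*k - 12
(s_(k+1) − s_k) − t_k = 0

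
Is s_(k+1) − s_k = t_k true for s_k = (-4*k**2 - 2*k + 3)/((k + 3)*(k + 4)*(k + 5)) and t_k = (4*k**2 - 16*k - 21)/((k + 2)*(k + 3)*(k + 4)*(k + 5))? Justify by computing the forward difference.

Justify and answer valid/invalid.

Invalid: residual 6*(-4*k**2 + 7*k + 12)/(k**5 + 20*k**4 + 155*k**3 + 580*k**2 + 1044*k + 720) ≠ 0.

s_(k+1) = (-2*k - 4*(k + 1)**2 + 1)/((k + 4)*(k + 5)*(k + 6))
s_(k+1) − s_k = (4*k**2 - 24*k - 27)/(k**4 + 18*k**3 + 119*k**2 + 342*k + 360)
(s_(k+1) − s_k) − t_k = 6*(-4*k**2 + 7*k + 12)/(k**5 + 20*k**4 + 155*k**3 + 580*k**2 + 1044*k + 720)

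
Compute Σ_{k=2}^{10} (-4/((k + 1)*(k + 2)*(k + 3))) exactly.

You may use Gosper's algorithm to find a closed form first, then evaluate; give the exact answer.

Σ = -2/13

Compute t_(k+1)/t_k: get (k + 1)/(k + 4).
Gosper form: A/B · C(k+1)/C(k) with A=k + 1, B=k + 4, C=1.
Need (k + 1)·f(k+1) − (k + 3)·f(k) = 1.
d = 2 from the (1,1,0) case.
Solving with deg f ≤ 2: f(k) = k*(k + 3)/4.
Then R = B(k−1)f/C = k*(k + 3)**2/4, so s_k = R(k)·t_k = k*(-k - 3)/((k + 1)*(k + 2)).
s_(k+1) − s_k = -4/(k**3 + 6*k**2 + 11*k + 6) = t_k.
Sum = s_(11) − s_(2); s_(11) = -77/78, s_(2) = -5/6 ⇒ -2/13.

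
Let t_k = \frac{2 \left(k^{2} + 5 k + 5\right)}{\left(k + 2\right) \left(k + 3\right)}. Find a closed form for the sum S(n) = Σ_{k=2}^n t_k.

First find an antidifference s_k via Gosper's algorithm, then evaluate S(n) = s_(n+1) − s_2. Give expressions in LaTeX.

Compute t_(k+1)/t_k: get (k + 2)*(5*k + (k + 1)**2 + 10)/((k + 4)*(k**2 + 5*k + 5)).
Factor: A=k + 2; B=k + 4; C=k**2 + 5*k + 5.
Set up (k + 2)·f(k+1) − (k + 3)·f(k) − (k**2 + 5*k + 5) = 0.
From deg A=1, deg B=1, deg C=2: d=2.
A polynomial solution: f(k) = k*(2*k + 3)/2.
Get s_k = R·t_k = k*(2*k + 3)/(k + 2) with R(k) = B(k−1)f(k)/C(k) = k*(k + 3)*(2*k + 3)/(2*(k**2 + 5*k + 5)).
Δs = 2*(k**2 + 5*k + 5)/(k**2 + 5*k + 6), as required.
Σ_(k=2)^n t_k = s_(n+1) − s_(2) = ((2*n**2 + 7*n + 5)/(n + 3)) − (7/2), i.e. (4*n**2 + 7*n - 11)/(2*(n + 3)).

S(n) = \frac{4 n^{2} + 7 n - 11}{2 \left(n + 3\right)}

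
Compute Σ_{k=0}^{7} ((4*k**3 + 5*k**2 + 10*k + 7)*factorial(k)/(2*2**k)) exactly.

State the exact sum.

Σ = 41267

The ratio is (4*k**4 + 21*k**3 + 49*k**2 + 58*k + 26)/(2*(4*k**3 + 5*k**2 + 10*k + 7)).
A = k/2 + 1/2, B = 1, C = k**3 + 5*k**2/4 + 5*k/2 + 7/4.
Need (k/2 + 1/2)·f(k+1) − (1)·f(k) = k**3 + 5*k**2/4 + 5*k/2 + 7/4.
Bound: deg f ≤ 2.
Solve for f: f(k) = (4*k**2 + k - 2)/2 (degree 2 ≤ 2).
So s_k = (B(k−1)f/C)·t_k = (2*(4*k**2 + k - 2)/(4*k**3 + 5*k**2 + 10*k + 7))·t_k = (4*k**2 + k - 2)*factorial(k)/2**k.
Check: Δs_k = (4*k**3 + 5*k**2 + 10*k + 7)*factorial(k)/(2*2**k). ✓
Σ_(k=0)^(7) t_k = s_(8) − s_(0) = 41265 − (-2) = 41267.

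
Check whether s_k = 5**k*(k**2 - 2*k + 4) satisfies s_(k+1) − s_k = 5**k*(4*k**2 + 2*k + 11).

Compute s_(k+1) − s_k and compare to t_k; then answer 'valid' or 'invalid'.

Valid: the claim telescopes to t_k.

s_(k+1) = 5**(k + 1)*(k**2 + 3)
s_(k+1) − s_k = 5**k*(4*k**2 + 2*k + 11)
(s_(k+1) − s_k) − t_k = 0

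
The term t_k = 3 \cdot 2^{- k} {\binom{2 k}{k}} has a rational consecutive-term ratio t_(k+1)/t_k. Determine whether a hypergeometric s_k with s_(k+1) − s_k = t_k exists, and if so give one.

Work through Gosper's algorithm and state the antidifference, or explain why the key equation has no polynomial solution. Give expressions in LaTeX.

t_(k+1)/t_k = (2*k + 1)/(k + 1).
Normal form (A,B,C) = (2*k + 1, k + 1, 1).
Set up (2*k + 1)·f(k+1) − (k)·f(k) − (1) = 0.
From deg A=1, deg B=1, deg C=0: d=-1.
Negative degree bound (-1): no f exists, t_k not Gosper-summable.

none (Gosper's algorithm certifies no s_k)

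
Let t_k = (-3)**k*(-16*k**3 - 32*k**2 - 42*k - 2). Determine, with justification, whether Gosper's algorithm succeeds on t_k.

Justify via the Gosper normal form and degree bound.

Compute t_(k+1)/t_k: get 3*(-8*k**3 - 40*k**2 - 77*k - 46)/(8*k**3 + 16*k**2 + 21*k + 1).
A = -3, B = 1, C = k**3 + 2*k**2 + 21*k/8 + 1/8.
Need (-3)·f(k+1) − (1)·f(k) = k**3 + 2*k**2 + 21*k/8 + 1/8.
deg f ≤ 3 (via 0,0,3).
Solve for f: f(k) = -(4*k**3 - k**2 + 3*k - 4)/16 (degree 3 ≤ 3).
Then R = B(k−1)f/C = -(4*k**3 - k**2 + 3*k - 4)/(2*(8*k**3 + 16*k**2 + 21*k + 1)), so s_k = R(k)·t_k = (-3)**k*(4*k**3 - k**2 + 3*k - 4).
Verify: (-3)**k*(-16*k**3 - 32*k**2 - 42*k - 2) matches t_k.

Yes. s_k = (-3)**k*(4*k**3 - k**2 + 3*k - 4).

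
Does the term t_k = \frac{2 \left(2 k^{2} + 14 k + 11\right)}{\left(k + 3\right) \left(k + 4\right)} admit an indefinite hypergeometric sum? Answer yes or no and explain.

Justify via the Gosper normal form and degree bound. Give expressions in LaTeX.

Yes. s_k = \frac{2 k \left(6 k + 5\right)}{3 \left(k + 3\right)}.

Step 1: r(k) = (k + 3)*(14*k + 2*(k + 1)**2 + 25)/((k + 5)*(2*k**2 + 14*k + 11)).
Take A(k)=k + 3, B(k)=k + 5, C(k)=k**2 + 7*k + 11/2.
Key eq: (k + 3)·f(k+1) = (k + 4)·f(k) + (k**2 + 7*k + 11/2).
Degrees (1,1,2) ⇒ d ≤ 2.
Solve for f: f(k) = k*(6*k + 5)/6 (degree 2 ≤ 2).
Get s_k = R·t_k = 2*k*(6*k + 5)/(3*(k + 3)) with R(k) = B(k−1)f(k)/C(k) = k*(k + 4)*(6*k + 5)/(3*(2*k**2 + 14*k + 11)).
s_(k+1) − s_k = 2*(2*k**2 + 14*k + 11)/(k**2 + 7*k + 12) = t_k.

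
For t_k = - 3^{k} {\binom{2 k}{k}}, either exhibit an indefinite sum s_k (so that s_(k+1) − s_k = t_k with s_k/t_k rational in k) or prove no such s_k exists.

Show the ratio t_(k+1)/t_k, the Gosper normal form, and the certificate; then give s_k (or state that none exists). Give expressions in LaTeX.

no hypergeometric antidifference exists

Step 1: r(k) = 6*(2*k + 1)/(k + 1).
Normal form (A,B,C) = (12*k + 6, k + 1, 1).
Solve (12*k + 6)·f(k+1) − (k)·f(k) = 1.
Degrees (1,1,0) ⇒ d ≤ -1.
Bound -1 < 0, so the key equation has no polynomial solution.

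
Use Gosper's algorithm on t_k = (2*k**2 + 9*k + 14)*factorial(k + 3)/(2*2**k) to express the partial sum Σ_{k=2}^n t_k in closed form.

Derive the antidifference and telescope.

The ratio is (k + 4)*(9*k + 2*(k + 1)**2 + 23)/(2*(2*k**2 + 9*k + 14)).
So A=k/2 + 2 and B=1, with C=k**2 + 9*k/2 + 7.
Key eq: (k/2 + 2)·f(k+1) = (1)·f(k) + (k**2 + 9*k/2 + 7).
deg f ≤ 1 (via 1,0,2).
Coefficient equations give f(k) = 2*k + 3.
R(k) = B(k−1)·f(k)/C(k) = 2*(2*k + 3)/(2*k**2 + 9*k + 14); s_k = R·t_k = (2*k + 3)*factorial(k + 3)/2**k.
Verify: (2*k**2 + 9*k + 14)*factorial(k + 3)/(2*2**k) matches t_k.
Telescope: S(n) = s_(n+1) − s_(2) = 2**(-n - 1)*(2*n + 5)*factorial(n + 4) − (210) = -210 + n*factorial(n + 4)/2**n + 5*factorial(n + 4)/(2*2**n).

S(n) = -210 + n*factorial(n + 4)/2**n + 5*factorial(n + 4)/(2*2**n)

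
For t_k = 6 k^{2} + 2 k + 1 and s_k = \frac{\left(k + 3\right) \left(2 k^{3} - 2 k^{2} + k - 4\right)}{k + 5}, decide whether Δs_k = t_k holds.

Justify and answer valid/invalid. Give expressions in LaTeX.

Invalid: residual \frac{2 \left(- 4 k^{3} - 34 k^{2} - 10 k - 9\right)}{k^{2} + 11 k + 30} ≠ 0.

s_(k+1) = (k + 4)*(k + 2*(k + 1)**3 - 2*(k + 1)**2 - 3)/(k + 6)
s_(k+1) − s_k = 3*(2*k**4 + 20*k**3 + 45*k**2 + 17*k + 4)/(k**2 + 11*k + 30)
(s_(k+1) − s_k) − t_k = 2*(-4*k**3 - 34*k**2 - 10*k - 9)/(k**2 + 11*k + 30)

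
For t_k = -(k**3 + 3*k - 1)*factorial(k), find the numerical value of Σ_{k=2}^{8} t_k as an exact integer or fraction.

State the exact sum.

The ratio is (k + 1)*(3*k + (k + 1)**3 + 2)/(k**3 + 3*k - 1).
A = k + 1, B = 1, C = k**3 + 3*k - 1.
f must satisfy (k + 1)·f(k+1) − (1)·f(k) = k**3 + 3*k - 1.
deg f ≤ 2 (via 1,0,3).
Solving with deg f ≤ 2: f(k) = k**2 - 2*k + 2.
Get s_k = R·t_k = -(k**2 - 2*k + 2)*factorial(k) with R(k) = B(k−1)f(k)/C(k) = (k**2 - 2*k + 2)/(k**3 + 3*k - 1).
Check: Δs_k = -(k**3 + 3*k - 1)*factorial(k). ✓
Telescoping: Σ = s_(9) − s_(2) = -23587200 − (-4) = -23587196.

Σ = -23587196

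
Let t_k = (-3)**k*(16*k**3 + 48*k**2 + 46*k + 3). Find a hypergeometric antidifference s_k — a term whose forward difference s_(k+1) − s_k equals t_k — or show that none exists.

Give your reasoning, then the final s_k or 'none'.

s_k = (-3)**k*(-4*k**3 - 3*k**2 + 2*k + 3)

t_(k+1)/t_k = 3*(-16*k**3 - 96*k**2 - 190*k - 113)/(16*k**3 + 48*k**2 + 46*k + 3).
A = -3, B = 1, C = k**3 + 3*k**2 + 23*k/8 + 3/16.
Solve (-3)·f(k+1) − (1)·f(k) = k**3 + 3*k**2 + 23*k/8 + 3/16.
Degrees (0,0,3) ⇒ d ≤ 3.
Solving with deg f ≤ 3: f(k) = -(4*k**3 + 3*k**2 - 2*k - 3)/16.
R(k) = B(k−1)·f(k)/C(k) = -(4*k**3 + 3*k**2 - 2*k - 3)/(16*k**3 + 48*k**2 + 46*k + 3); s_k = R·t_k = (-3)**k*(-4*k**3 - 3*k**2 + 2*k + 3).
Verify: (-3)**k*(16*k**3 + 48*k**2 + 46*k + 3) matches t_k.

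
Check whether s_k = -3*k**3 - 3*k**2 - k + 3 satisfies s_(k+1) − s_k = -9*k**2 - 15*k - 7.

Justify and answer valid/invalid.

Valid — Δs_k = t_k.

s_(k+1) = -k - 3*(k + 1)**3 - 3*(k + 1)**2 + 2
s_(k+1) − s_k = -9*k**2 - 15*k - 7
(s_(k+1) − s_k) − t_k = 0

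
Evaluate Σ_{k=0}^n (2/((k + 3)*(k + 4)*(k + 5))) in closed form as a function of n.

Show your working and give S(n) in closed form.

Step 1: r(k) = (k + 3)/(k + 6).
Normal form (A,B,C) = (k + 3, k + 6, 1).
Set up (k + 3)·f(k+1) − (k + 5)·f(k) − (1) = 0.
Degrees (1,1,0) ⇒ d ≤ 2.
A polynomial solution: f(k) = k*(k + 7)/24.
R(k) = B(k−1)·f(k)/C(k) = k*(k + 5)*(k + 7)/24; s_k = R·t_k = k*(k + 7)/(12*(k + 3)*(k + 4)).
Verify: 2/(k**3 + 12*k**2 + 47*k + 60) matches t_k.
s_(n+1) = (n**2 + 9*n + 8)/(12*(n**2 + 9*n + 20)) and s_(0) = 0, so S(n) = (n**2 + 9*n + 8)/(12*(n**2 + 9*n + 20)).

S(n) = (n**2 + 9*n + 8)/(12*(n**2 + 9*n + 20))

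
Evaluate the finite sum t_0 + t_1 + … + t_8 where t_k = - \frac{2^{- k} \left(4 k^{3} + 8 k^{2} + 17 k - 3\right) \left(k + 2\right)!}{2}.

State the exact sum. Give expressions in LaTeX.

Σ = -44438637/2

Compute t_(k+1)/t_k: get (4*k**4 + 32*k**3 + 105*k**2 + 161*k + 78)/(2*(4*k**3 + 8*k**2 + 17*k - 3)).
A = k/2 + 3/2, B = 1, C = k**3 + 2*k**2 + 17*k/4 - 3/4.
Key eq: (k/2 + 3/2)·f(k+1) = (1)·f(k) + (k**3 + 2*k**2 + 17*k/4 - 3/4).
deg f ≤ 2 (via 1,0,3).
Solve for f: f(k) = (2*k - 3)*(2*k + 1)/2 (degree 2 ≤ 2).
Certificate R = B(k−1)f/C = 2*(2*k - 3)*(2*k + 1)/(4*k**3 + 8*k**2 + 17*k - 3) gives s_k = -(2*k - 3)*(2*k + 1)*factorial(k + 2)/2**k.
Δs = -(4*k**3 + 8*k**2 + 17*k - 3)*factorial(k + 2)/(2*2**k), as required.
Evaluate s at k=9 and k=0: -44438625/2 and 6; difference -44438637/2.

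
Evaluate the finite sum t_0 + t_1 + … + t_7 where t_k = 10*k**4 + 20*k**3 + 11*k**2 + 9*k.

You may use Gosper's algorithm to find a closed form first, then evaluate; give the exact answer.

Σ = 64232

t_(k+1)/t_k = (10*k**4 + 60*k**3 + 131*k**2 + 131*k + 50)/(k*(10*k**3 + 20*k**2 + 11*k + 9)).
Normal form (A,B,C) = (1, 1, k**4 + 2*k**3 + 11*k**2/10 + 9*k/10).
Solve (1)·f(k+1) − (1)·f(k) = k**4 + 2*k**3 + 11*k**2/10 + 9*k/10.
Degrees (0,0,4) ⇒ d ≤ 5.
Solve for f: f(k) = k*(k - 1)*(2*k**3 + 2*k**2 - k + 3)/10 (degree 5 ≤ 5).
Get s_k = R·t_k = k*(2*k**4 - 3*k**2 + 4*k - 3) with R(k) = B(k−1)f(k)/C(k) = (k - 1)*(2*k**3 + 2*k**2 - k + 3)/(10*k**3 + 20*k**2 + 11*k + 9).
Δs = k*(10*k**3 + 20*k**2 + 11*k + 9), as required.
Telescoping: Σ = s_(8) − s_(0) = 64232 − (0) = 64232.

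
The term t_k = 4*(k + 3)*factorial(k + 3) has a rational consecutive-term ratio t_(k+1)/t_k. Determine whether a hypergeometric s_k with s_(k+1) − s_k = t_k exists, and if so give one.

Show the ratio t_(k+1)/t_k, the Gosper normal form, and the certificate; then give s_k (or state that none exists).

Step 1: r(k) = (k + 4)**2/(k + 3).
Gosper form: A/B · C(k+1)/C(k) with A=k + 4, B=1, C=k + 3.
f must satisfy (k + 4)·f(k+1) − (1)·f(k) = k + 3.
deg f ≤ 0 (via 1,0,1).
Match coefficients ⇒ f(k) = 1.
Then R = B(k−1)f/C = 1/(k + 3), so s_k = R(k)·t_k = 4*factorial(k + 3).
s_(k+1) − s_k = 4*(k + 3)*factorial(k + 3) = t_k.

s_k = 4*factorial(k + 3)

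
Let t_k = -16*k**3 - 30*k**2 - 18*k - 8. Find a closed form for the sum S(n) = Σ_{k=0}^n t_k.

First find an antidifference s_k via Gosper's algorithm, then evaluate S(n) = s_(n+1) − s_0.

Ratio r(k) = (8*k**3 + 39*k**2 + 63*k + 36)/(8*k**3 + 15*k**2 + 9*k + 4).
Normal form (A,B,C) = (1, 1, k**3 + 15*k**2/8 + 9*k/8 + 1/2).
Solve (1)·f(k+1) − (1)·f(k) = k**3 + 15*k**2/8 + 9*k/8 + 1/2.
Degrees (0,0,3) ⇒ d ≤ 4.
Match coefficients ⇒ f(k) = k*(2*k**3 + k**2 - k + 2)/8.
Then R = B(k−1)f/C = k*(2*k**3 + k**2 - k + 2)/(8*k**3 + 15*k**2 + 9*k + 4), so s_k = R(k)·t_k = 2*k*(-2*k**3 - k**2 + k - 2).
Check: Δs_k = -16*k**3 - 30*k**2 - 18*k - 8. ✓
Σ_(k=0)^n t_k = s_(n+1) − s_(0) = (-4*n**4 - 18*n**3 - 28*n**2 - 22*n - 8) − (0), i.e. -4*n**4 - 18*n**3 - 28*n**2 - 22*n - 8.

S(n) = -4*n**4 - 18*n**3 - 28*n**2 - 22*n - 8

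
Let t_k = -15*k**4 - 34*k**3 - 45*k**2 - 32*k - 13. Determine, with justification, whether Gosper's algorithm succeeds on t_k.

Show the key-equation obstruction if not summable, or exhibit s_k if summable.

Yes. s_k = k*(-3*k**4 - k**3 - 3*k**2 - 2*k - 4).

Ratio r(k) = (15*k**4 + 94*k**3 + 237*k**2 + 284*k + 139)/(15*k**4 + 34*k**3 + 45*k**2 + 32*k + 13).
So A=1 and B=1, with C=k**4 + 34*k**3/15 + 3*k**2 + 32*k/15 + 13/15.
Set up (1)·f(k+1) − (1)·f(k) − (k**4 + 34*k**3/15 + 3*k**2 + 32*k/15 + 13/15) = 0.
From deg A=0, deg B=0, deg C=4: d=5.
A polynomial solution: f(k) = k*(3*k**4 + k**3 + 3*k**2 + 2*k + 4)/15.
Get s_k = R·t_k = k*(-3*k**4 - k**3 - 3*k**2 - 2*k - 4) with R(k) = B(k−1)f(k)/C(k) = k*(3*k**4 + k**3 + 3*k**2 + 2*k + 4)/(15*k**4 + 34*k**3 + 45*k**2 + 32*k + 13).
Check: Δs_k = -15*k**4 - 34*k**3 - 45*k**2 - 32*k - 13. ✓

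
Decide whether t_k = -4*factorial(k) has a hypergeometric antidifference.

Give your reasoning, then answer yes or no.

No — key equation has no polynomial f.

Step 1: r(k) = k + 1.
A = k + 1, B = 1, C = 1.
Set up (k + 1)·f(k+1) − (1)·f(k) − (1) = 0.
d = -1 from the (1,0,0) case.
Negative degree bound (-1): no f exists, t_k not Gosper-summable.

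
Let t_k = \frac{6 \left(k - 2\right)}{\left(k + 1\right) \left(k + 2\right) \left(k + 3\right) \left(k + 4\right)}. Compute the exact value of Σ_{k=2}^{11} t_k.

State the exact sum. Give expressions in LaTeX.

Σ = 69/1820

r(k) = (k - 1)*(k + 1)/((k - 2)*(k + 5)) after simplifying.
A = k + 1, B = k + 5, C = k - 2.
Need (k + 1)·f(k+1) − (k + 4)·f(k) = k - 2.
Degrees (1,1,1) ⇒ d ≤ 3.
Solve for f: f(k) = -k*(k**2 + 6*k + 17)/12 (degree 3 ≤ 3).
R(k) = B(k−1)·f(k)/C(k) = -k*(k + 4)*(k**2 + 6*k + 17)/(12*(k - 2)); s_k = R·t_k = k*(-k**2 - 6*k - 17)/(2*(k + 1)*(k + 2)*(k + 3)).
Δs = 6*(k - 2)/(k**4 + 10*k**3 + 35*k**2 + 50*k + 24), as required.
Σ_(k=2)^(11) t_k = s_(12) − s_(2) = -233/455 − (-11/20) = 69/1820.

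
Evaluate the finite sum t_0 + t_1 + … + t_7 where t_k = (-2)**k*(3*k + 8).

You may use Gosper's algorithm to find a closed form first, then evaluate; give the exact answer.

Σ = -2558

Ratio r(k) = 2*(-3*k - 11)/(3*k + 8).
Normal form (A,B,C) = (-2, 1, k + 8/3).
f must satisfy (-2)·f(k+1) − (1)·f(k) = k + 8/3.
Degrees (0,0,1) ⇒ d ≤ 1.
Solve for f: f(k) = -(k + 2)/3 (degree 1 ≤ 1).
So s_k = (B(k−1)f/C)·t_k = (-(k + 2)/(3*k + 8))·t_k = (-2)**k*(-k - 2).
Δs = (-2)**k*(3*k + 8), as required.
Telescoping: Σ = s_(8) − s_(0) = -2560 − (-2) = -2558.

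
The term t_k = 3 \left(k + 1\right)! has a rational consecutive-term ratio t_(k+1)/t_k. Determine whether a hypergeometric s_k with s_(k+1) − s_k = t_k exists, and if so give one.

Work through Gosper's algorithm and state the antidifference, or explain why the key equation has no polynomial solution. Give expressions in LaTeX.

The ratio is k + 2.
Normal form (A,B,C) = (k + 2, 1, 1).
Need (k + 2)·f(k+1) − (1)·f(k) = 1.
Bound: deg f ≤ -1.
d = -1 < 0 ⇒ no nonzero polynomial f; not summable.

no hypergeometric antidifference exists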